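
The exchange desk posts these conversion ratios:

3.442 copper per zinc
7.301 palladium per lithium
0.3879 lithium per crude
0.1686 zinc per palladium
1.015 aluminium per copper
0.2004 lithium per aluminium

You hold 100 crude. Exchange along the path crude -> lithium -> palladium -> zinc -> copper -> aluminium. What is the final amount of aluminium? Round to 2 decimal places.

100 crude × 0.3879 = 38.79 lithium
38.79 lithium × 7.301 = 283.20579 palladium
283.20579 palladium × 0.1686 = 47.748496194 zinc
47.748496194 zinc × 3.442 = 164.350323899748 copper
164.350323899748 copper × 1.015 = 166.81557875824422 aluminium

166.82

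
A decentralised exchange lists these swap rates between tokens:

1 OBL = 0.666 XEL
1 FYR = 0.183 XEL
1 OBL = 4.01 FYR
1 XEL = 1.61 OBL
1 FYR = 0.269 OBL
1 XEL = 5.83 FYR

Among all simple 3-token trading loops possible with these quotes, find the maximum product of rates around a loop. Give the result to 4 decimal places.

FYR→XEL→OBL→FYR: 0.183 × 1.61 × 4.01 = 1.18147
FYR→OBL→XEL→FYR: 0.269 × 0.666 × 5.83 = 1.04447
Maximum is FYR→XEL→OBL→FYR at 1.1815; arbitrage exists.

1.1815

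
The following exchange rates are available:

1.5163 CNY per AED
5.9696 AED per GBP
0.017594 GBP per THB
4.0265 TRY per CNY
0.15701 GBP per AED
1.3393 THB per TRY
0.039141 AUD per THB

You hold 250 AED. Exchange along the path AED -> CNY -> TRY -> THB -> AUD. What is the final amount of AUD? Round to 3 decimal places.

250 AED × 1.5163 = 379.075 CNY
379.075 CNY × 4.0265 = 1526.3454875 TRY
1526.3454875 TRY × 1.3393 = 2044.23451140875 THB
2044.23451140875 THB × 0.039141 = 80.01338301104988375 AUD

80.013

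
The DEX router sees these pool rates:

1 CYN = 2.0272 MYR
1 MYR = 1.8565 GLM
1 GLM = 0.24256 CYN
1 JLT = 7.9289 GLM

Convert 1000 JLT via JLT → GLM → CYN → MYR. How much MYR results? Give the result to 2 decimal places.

1000 JLT × 7.9289 = 7928.9 GLM
7928.9 GLM × 0.24256 = 1923.233984 CYN
1923.233984 CYN × 2.0272 = 3898.7799323648 MYR

3898.78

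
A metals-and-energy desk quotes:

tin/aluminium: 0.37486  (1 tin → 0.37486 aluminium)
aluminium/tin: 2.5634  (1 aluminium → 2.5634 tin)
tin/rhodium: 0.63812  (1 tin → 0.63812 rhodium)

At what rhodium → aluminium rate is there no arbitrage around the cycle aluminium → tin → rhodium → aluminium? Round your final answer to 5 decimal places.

0.61134

Known legs of the cycle: 2.5634 × 0.63812 = 1.635756808
For no arbitrage the full-cycle product must be 1, so the missing rate is 1 / 1.635756808 ≈ 0.6113378.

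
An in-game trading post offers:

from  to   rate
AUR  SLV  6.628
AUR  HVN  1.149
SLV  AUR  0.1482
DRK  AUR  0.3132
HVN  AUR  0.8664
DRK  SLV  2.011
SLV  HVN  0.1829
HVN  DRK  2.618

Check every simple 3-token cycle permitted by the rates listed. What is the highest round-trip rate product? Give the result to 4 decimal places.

SLV→HVN→AUR→SLV: 0.1829 × 0.8664 × 6.628 = 1.05030
SLV→HVN→DRK→SLV: 0.1829 × 2.618 × 2.011 = 0.96293
AUR→HVN→DRK→AUR: 1.149 × 2.618 × 0.3132 = 0.94213
Maximum is SLV→HVN→AUR→SLV at 1.0503; arbitrage exists.

1.0503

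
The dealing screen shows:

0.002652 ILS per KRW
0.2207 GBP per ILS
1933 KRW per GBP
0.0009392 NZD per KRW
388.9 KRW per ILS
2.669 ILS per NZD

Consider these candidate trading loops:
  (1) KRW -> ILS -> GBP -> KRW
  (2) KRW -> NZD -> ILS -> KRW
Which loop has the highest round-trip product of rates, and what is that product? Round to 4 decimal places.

1.1314

(1) 0.002652 × 0.2207 × 1933 = 1.13138
(2) 0.0009392 × 2.669 × 388.9 = 0.97487
Highest is cycle (1) at 1.1314 (>1, arbitrage).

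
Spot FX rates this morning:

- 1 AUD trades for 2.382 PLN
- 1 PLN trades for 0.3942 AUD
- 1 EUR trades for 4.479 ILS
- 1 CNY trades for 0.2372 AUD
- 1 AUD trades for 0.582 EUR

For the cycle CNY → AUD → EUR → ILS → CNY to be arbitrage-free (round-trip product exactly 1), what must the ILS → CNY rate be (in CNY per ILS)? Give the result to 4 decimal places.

Known legs of the cycle: 0.2372 × 0.582 × 4.479 = 0.6183277416
For no arbitrage the full-cycle product must be 1, so the missing rate is 1 / 0.6183277416 ≈ 1.617265.

1.6173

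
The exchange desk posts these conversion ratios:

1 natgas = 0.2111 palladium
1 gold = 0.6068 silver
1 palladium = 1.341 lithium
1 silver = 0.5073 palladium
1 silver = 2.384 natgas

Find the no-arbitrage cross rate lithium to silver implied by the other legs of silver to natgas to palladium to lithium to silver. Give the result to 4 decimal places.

1.4818

Known legs of the cycle: 2.384 × 0.2111 × 1.341 = 0.6748748784
For no arbitrage the full-cycle product must be 1, so the missing rate is 1 / 0.6748748784 ≈ 1.481756.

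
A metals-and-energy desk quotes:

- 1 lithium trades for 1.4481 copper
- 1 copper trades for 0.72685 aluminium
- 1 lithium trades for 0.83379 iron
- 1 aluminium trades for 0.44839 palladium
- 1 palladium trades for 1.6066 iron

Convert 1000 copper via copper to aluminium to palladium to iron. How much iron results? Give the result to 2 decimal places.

1000 copper × 0.72685 = 726.85 aluminium
726.85 aluminium × 0.44839 = 325.9122715 palladium
325.9122715 palladium × 1.6066 = 523.6106553919 iron

523.61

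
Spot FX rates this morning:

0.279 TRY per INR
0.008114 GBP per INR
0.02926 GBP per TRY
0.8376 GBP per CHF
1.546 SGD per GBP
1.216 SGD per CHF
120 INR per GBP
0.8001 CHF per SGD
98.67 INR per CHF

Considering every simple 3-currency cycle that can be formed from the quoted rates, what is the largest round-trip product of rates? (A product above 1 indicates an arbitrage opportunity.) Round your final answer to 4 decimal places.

SGD→CHF→GBP→SGD: 0.8001 × 0.8376 × 1.546 = 1.03607
TRY→GBP→INR→TRY: 0.02926 × 120 × 0.279 = 0.97962
Maximum is SGD→CHF→GBP→SGD at 1.0361; arbitrage exists.

1.0361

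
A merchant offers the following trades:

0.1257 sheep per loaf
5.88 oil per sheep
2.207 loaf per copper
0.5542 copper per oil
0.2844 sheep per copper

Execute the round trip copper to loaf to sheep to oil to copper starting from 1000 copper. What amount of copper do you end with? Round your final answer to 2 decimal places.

904.03

1000 copper × 2.207 = 2207 loaf
2207 loaf × 0.1257 = 277.4199 sheep
277.4199 sheep × 5.88 = 1631.229012 oil
1631.229012 oil × 0.5542 = 904.0271184504 copper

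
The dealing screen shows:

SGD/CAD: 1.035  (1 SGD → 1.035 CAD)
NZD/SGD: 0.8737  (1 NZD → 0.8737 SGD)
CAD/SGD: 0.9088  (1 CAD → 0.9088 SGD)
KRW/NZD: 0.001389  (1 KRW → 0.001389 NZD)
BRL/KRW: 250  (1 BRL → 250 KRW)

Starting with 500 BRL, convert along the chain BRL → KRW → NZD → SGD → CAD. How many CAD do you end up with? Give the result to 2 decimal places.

157.01

500 BRL × 250 = 125000 KRW
125000 KRW × 0.001389 = 173.625 NZD
173.625 NZD × 0.8737 = 151.6961625 SGD
151.6961625 SGD × 1.035 = 157.0055281875 CAD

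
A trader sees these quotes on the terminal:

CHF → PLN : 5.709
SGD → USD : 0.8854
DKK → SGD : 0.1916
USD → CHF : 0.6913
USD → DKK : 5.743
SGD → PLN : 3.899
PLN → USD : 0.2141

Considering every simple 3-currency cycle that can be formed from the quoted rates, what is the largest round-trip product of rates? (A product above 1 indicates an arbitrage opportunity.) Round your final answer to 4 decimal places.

USD→DKK→SGD→USD: 5.743 × 0.1916 × 0.8854 = 0.97426
USD→CHF→PLN→USD: 0.6913 × 5.709 × 0.2141 = 0.84497
Maximum is USD→DKK→SGD→USD at 0.9743; no arbitrage — every cycle loses value.

0.9743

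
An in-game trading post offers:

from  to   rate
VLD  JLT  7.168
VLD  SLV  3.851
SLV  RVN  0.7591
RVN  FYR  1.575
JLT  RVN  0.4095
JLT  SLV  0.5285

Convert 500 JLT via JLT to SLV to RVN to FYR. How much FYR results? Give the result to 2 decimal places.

315.93

500 JLT × 0.5285 = 264.25 SLV
264.25 SLV × 0.7591 = 200.592175 RVN
200.592175 RVN × 1.575 = 315.932675625 FYR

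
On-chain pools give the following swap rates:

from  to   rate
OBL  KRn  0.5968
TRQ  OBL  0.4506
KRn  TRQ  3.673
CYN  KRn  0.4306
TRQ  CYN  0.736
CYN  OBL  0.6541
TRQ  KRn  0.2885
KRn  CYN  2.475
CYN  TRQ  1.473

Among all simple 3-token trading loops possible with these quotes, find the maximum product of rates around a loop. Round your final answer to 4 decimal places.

KRn→TRQ→CYN→KRn: 3.673 × 0.736 × 0.4306 = 1.16405
KRn→CYN→TRQ→KRn: 2.475 × 1.473 × 0.2885 = 1.05178
KRn→TRQ→OBL→KRn: 3.673 × 0.4506 × 0.5968 = 0.98774
KRn→CYN→OBL→KRn: 2.475 × 0.6541 × 0.5968 = 0.96616
Maximum is KRn→TRQ→CYN→KRn at 1.1641; arbitrage exists.

1.1641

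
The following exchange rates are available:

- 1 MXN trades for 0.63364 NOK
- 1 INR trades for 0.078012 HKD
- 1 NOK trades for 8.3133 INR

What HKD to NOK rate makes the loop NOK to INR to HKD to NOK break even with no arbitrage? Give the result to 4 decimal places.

1.5419

Known legs of the cycle: 8.3133 × 0.078012 = 0.6485371596
For no arbitrage the full-cycle product must be 1, so the missing rate is 1 / 0.6485371596 ≈ 1.541932.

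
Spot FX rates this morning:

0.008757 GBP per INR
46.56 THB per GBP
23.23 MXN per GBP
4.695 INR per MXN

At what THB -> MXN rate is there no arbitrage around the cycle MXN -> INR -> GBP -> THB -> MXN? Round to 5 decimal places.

0.52239

Known legs of the cycle: 4.695 × 0.008757 × 46.56 = 1.9142731944
For no arbitrage the full-cycle product must be 1, so the missing rate is 1 / 1.9142731944 ≈ 0.5223915.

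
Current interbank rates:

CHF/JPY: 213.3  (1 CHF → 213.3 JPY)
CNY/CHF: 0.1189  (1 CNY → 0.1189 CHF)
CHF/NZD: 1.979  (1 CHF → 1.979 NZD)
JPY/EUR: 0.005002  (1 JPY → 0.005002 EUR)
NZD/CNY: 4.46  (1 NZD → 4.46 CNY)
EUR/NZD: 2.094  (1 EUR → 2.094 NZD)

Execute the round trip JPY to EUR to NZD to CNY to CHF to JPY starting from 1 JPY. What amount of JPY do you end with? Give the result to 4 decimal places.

1 JPY × 0.005002 = 0.005002 EUR
0.005002 EUR × 2.094 = 0.010474188 NZD
0.010474188 NZD × 4.46 = 0.04671487848 CNY
0.04671487848 CNY × 0.1189 = 0.005554399051272 CHF
0.005554399051272 CHF × 213.3 = 1.1847533176363176 JPY

1.1848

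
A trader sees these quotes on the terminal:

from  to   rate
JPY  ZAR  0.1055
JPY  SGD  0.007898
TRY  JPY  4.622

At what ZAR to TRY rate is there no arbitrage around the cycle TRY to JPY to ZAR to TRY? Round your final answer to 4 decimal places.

2.0508

Known legs of the cycle: 4.622 × 0.1055 = 0.487621
For no arbitrage the full-cycle product must be 1, so the missing rate is 1 / 0.487621 ≈ 2.050773.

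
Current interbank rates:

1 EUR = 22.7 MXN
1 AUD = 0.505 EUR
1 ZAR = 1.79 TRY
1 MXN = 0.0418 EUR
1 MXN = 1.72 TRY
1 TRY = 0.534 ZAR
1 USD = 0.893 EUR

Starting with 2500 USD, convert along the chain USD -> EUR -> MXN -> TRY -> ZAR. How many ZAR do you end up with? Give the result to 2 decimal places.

2500 USD × 0.893 = 2232.5 EUR
2232.5 EUR × 22.7 = 50677.75 MXN
50677.75 MXN × 1.72 = 87165.73 TRY
87165.73 TRY × 0.534 = 46546.49982 ZAR

46546.50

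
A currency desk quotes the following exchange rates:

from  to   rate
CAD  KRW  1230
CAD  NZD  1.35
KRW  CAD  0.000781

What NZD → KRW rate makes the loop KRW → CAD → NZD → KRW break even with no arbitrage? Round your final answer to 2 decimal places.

948.45

Known legs of the cycle: 0.000781 × 1.35 = 0.00105435
For no arbitrage the full-cycle product must be 1, so the missing rate is 1 / 0.00105435 ≈ 948.4517.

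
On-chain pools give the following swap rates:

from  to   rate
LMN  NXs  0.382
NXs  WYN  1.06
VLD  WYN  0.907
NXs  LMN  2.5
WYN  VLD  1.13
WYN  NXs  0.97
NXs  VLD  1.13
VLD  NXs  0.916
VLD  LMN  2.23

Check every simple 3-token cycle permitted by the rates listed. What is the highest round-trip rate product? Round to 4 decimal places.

1.0972

WYN→VLD→NXs→WYN: 1.13 × 0.916 × 1.06 = 1.09718
WYN→NXs→VLD→WYN: 0.97 × 1.13 × 0.907 = 0.99416
LMN→NXs→VLD→LMN: 0.382 × 1.13 × 2.23 = 0.96260
Maximum is WYN→VLD→NXs→WYN at 1.0972; arbitrage exists.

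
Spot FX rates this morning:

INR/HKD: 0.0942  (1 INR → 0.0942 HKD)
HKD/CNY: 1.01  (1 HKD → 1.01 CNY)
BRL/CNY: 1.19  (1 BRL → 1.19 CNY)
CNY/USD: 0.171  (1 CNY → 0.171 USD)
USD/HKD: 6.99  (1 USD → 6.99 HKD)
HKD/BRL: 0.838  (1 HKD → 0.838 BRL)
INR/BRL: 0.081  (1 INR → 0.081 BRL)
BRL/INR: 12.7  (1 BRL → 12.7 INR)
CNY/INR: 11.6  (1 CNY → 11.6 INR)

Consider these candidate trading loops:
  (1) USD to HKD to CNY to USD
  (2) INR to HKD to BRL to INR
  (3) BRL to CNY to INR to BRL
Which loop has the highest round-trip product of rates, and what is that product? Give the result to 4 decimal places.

1.2072

(1) 6.99 × 1.01 × 0.171 = 1.20724
(2) 0.0942 × 0.838 × 12.7 = 1.00253
(3) 1.19 × 11.6 × 0.081 = 1.11812
Highest is cycle (1) at 1.2072 (>1, arbitrage).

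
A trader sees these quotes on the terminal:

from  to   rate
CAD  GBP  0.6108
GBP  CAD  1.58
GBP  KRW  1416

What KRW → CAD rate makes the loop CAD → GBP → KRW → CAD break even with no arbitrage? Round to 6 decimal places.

Known legs of the cycle: 0.6108 × 1416 = 864.8928
For no arbitrage the full-cycle product must be 1, so the missing rate is 1 / 864.8928 ≈ 0.00115621.

0.001156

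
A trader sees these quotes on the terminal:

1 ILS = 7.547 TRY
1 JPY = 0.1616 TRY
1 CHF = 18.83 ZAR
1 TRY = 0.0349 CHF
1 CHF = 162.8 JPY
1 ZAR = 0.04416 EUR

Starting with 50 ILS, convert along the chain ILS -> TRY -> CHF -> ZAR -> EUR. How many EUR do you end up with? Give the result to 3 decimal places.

10.951

50 ILS × 7.547 = 377.35 TRY
377.35 TRY × 0.0349 = 13.169515 CHF
13.169515 CHF × 18.83 = 247.98196745 ZAR
247.98196745 ZAR × 0.04416 = 10.950883682592 EUR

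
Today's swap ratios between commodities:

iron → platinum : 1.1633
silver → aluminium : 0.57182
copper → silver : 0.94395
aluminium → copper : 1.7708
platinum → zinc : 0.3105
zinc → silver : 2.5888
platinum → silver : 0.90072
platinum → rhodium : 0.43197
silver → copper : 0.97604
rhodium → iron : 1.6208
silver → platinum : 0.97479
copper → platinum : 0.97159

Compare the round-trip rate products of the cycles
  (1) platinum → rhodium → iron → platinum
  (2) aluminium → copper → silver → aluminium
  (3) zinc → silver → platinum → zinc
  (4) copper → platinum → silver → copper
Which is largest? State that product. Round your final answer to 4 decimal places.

0.9558

(1) 0.43197 × 1.6208 × 1.1633 = 0.81447
(2) 1.7708 × 0.94395 × 0.57182 = 0.95582
(3) 2.5888 × 0.97479 × 0.3105 = 0.78356
(4) 0.97159 × 0.90072 × 0.97604 = 0.85416
Highest is cycle (2) at 0.9558 (≤1, no arbitrage).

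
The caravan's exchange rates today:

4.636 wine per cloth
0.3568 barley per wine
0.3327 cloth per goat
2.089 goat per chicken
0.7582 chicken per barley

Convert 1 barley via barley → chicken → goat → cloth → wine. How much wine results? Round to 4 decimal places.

1 barley × 0.7582 = 0.7582 chicken
0.7582 chicken × 2.089 = 1.5838798 goat
1.5838798 goat × 0.3327 = 0.52695680946 cloth
0.52695680946 cloth × 4.636 = 2.44297176865656 wine

2.4430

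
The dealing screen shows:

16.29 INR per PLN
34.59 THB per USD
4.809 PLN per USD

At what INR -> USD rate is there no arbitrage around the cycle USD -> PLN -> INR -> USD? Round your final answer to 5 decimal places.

Known legs of the cycle: 4.809 × 16.29 = 78.33861
For no arbitrage the full-cycle product must be 1, so the missing rate is 1 / 78.33861 ≈ 0.0127651.

0.01277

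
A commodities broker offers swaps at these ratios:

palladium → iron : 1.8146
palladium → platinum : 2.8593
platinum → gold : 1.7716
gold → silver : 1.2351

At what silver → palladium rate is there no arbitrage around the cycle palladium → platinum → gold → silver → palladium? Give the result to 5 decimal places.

0.15984

Known legs of the cycle: 2.8593 × 1.7716 × 1.2351 = 6.256443365388
For no arbitrage the full-cycle product must be 1, so the missing rate is 1 / 6.256443365388 ≈ 0.1598352.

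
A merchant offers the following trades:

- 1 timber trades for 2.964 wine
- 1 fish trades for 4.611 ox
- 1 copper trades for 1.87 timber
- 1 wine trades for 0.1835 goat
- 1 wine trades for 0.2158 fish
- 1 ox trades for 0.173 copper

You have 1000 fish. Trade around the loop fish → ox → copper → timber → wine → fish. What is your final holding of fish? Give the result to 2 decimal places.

1000 fish × 4.611 = 4611 ox
4611 ox × 0.173 = 797.703 copper
797.703 copper × 1.87 = 1491.70461 timber
1491.70461 timber × 2.964 = 4421.41246404 wine
4421.41246404 wine × 0.2158 = 954.140809739832 fish

954.14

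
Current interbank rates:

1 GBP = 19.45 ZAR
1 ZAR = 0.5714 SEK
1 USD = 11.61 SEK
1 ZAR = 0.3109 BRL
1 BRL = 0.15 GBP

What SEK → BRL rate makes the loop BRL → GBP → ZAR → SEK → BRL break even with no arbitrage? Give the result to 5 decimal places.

Known legs of the cycle: 0.15 × 19.45 × 0.5714 = 1.6670595
For no arbitrage the full-cycle product must be 1, so the missing rate is 1 / 1.6670595 ≈ 0.5998586.

0.59986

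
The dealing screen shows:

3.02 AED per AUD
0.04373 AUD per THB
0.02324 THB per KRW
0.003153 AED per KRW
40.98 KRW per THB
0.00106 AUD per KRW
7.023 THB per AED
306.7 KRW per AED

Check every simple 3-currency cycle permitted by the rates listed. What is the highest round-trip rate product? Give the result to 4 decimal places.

KRW→AUD→AED→KRW: 0.00106 × 3.02 × 306.7 = 0.98181
THB→AUD→AED→THB: 0.04373 × 3.02 × 7.023 = 0.92749
KRW→AED→THB→KRW: 0.003153 × 7.023 × 40.98 = 0.90744
Maximum is KRW→AUD→AED→KRW at 0.9818; no arbitrage — every cycle loses value.

0.9818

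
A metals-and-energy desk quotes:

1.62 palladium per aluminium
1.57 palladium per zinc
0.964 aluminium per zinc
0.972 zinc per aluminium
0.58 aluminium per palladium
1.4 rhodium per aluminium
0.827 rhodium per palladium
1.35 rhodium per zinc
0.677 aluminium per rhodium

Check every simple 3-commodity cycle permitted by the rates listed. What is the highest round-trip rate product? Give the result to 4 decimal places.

palladium→rhodium→aluminium→palladium: 0.827 × 0.677 × 1.62 = 0.90700
rhodium→aluminium→zinc→rhodium: 0.677 × 0.972 × 1.35 = 0.88836
palladium→aluminium→zinc→palladium: 0.58 × 0.972 × 1.57 = 0.88510
Maximum is palladium→rhodium→aluminium→palladium at 0.9070; no arbitrage — every cycle loses value.

0.9070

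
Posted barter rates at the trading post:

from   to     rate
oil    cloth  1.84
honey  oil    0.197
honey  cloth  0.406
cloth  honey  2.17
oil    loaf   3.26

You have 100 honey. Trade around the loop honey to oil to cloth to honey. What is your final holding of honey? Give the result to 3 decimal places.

78.658

100 honey × 0.197 = 19.7 oil
19.7 oil × 1.84 = 36.248 cloth
36.248 cloth × 2.17 = 78.65816 honey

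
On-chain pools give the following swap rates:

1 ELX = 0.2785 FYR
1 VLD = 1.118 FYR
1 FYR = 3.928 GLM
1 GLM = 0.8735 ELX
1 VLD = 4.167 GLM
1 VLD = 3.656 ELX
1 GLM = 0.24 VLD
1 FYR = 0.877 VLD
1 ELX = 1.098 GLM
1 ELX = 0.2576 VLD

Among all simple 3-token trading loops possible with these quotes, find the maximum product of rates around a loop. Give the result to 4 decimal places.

GLM→VLD→FYR→GLM: 0.24 × 1.118 × 3.928 = 1.05396
ELX→GLM→VLD→ELX: 1.098 × 0.24 × 3.656 = 0.96343
ELX→FYR→GLM→ELX: 0.2785 × 3.928 × 0.8735 = 0.95556
ELX→VLD→GLM→ELX: 0.2576 × 4.167 × 0.8735 = 0.93763
ELX→FYR→VLD→ELX: 0.2785 × 0.877 × 3.656 = 0.89296
Maximum is GLM→VLD→FYR→GLM at 1.0540; arbitrage exists.

1.0540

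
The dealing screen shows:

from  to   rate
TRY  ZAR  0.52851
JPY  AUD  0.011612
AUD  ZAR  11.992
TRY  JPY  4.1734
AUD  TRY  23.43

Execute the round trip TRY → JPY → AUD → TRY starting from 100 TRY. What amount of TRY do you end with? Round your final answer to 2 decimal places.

100 TRY × 4.1734 = 417.34 JPY
417.34 JPY × 0.011612 = 4.84615208 AUD
4.84615208 AUD × 23.43 = 113.5453432344 TRY

113.55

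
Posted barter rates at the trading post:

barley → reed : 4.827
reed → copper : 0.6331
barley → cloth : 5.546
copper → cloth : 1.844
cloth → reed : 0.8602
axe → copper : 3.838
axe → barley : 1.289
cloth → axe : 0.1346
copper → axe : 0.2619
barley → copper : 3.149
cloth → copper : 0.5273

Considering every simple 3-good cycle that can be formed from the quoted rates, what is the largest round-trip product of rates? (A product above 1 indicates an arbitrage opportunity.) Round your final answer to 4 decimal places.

axe→barley→copper→axe: 1.289 × 3.149 × 0.2619 = 1.06307
reed→copper→cloth→reed: 0.6331 × 1.844 × 0.8602 = 1.00423
axe→barley→cloth→axe: 1.289 × 5.546 × 0.1346 = 0.96223
axe→copper→cloth→axe: 3.838 × 1.844 × 0.1346 = 0.95260
Maximum is axe→barley→copper→axe at 1.0631; arbitrage exists.

1.0631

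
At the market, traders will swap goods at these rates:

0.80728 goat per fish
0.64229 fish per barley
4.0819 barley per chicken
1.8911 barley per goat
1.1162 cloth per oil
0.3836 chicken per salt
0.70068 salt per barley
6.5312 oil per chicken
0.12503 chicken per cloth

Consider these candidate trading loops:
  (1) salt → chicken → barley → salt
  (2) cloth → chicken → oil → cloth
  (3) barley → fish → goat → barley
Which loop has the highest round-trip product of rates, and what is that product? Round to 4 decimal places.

(1) 0.3836 × 4.0819 × 0.70068 = 1.09714
(2) 0.12503 × 6.5312 × 1.1162 = 0.91148
(3) 0.64229 × 0.80728 × 1.8911 = 0.98055
Highest is cycle (1) at 1.0971 (>1, arbitrage).

1.0971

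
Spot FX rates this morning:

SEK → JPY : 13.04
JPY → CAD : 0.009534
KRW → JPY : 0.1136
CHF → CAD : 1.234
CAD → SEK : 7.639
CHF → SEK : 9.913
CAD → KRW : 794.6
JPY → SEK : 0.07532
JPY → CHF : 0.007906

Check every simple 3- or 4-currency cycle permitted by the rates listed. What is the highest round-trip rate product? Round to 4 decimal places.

JPY→CHF→SEK→JPY: 0.007906 × 9.913 × 13.04 = 1.02197
JPY→CHF→CAD→SEK→JPY: 0.007906 × 1.234 × 7.639 × 13.04 = 0.97182
JPY→CAD→SEK→JPY: 0.009534 × 7.639 × 13.04 = 0.94971
JPY→CHF→CAD→KRW→JPY: 0.007906 × 1.234 × 794.6 × 0.1136 = 0.88064
JPY→CAD→KRW→JPY: 0.009534 × 794.6 × 0.1136 = 0.86060
Maximum is JPY→CHF→SEK→JPY at 1.0220; arbitrage exists.

1.0220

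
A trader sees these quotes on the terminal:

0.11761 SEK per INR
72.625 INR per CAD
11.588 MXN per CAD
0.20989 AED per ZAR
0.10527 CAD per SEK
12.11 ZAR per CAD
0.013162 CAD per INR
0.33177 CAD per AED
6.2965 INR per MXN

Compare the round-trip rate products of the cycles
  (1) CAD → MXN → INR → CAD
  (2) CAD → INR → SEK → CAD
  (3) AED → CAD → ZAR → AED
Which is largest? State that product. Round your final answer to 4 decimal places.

0.9604

(1) 11.588 × 6.2965 × 0.013162 = 0.96035
(2) 72.625 × 0.11761 × 0.10527 = 0.89916
(3) 0.33177 × 12.11 × 0.20989 = 0.84328
Highest is cycle (1) at 0.9604 (≤1, no arbitrage).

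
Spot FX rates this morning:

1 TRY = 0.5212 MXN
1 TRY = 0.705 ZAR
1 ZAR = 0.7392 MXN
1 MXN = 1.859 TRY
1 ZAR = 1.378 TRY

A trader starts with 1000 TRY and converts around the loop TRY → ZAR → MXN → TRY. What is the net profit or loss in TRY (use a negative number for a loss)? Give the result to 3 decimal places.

1000 TRY × 0.705 = 705 ZAR
705 ZAR × 0.7392 = 521.136 MXN
521.136 MXN × 1.859 = 968.791824 TRY
Net change: 968.791824 − 1000 = -31.208176 TRY

-31.208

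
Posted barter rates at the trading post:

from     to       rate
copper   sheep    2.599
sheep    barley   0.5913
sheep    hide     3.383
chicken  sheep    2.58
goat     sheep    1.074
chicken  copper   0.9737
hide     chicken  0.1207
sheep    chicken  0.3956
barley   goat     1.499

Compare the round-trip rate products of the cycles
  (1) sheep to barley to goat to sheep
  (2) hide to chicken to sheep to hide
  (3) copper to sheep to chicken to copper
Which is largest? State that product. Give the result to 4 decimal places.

1.0535

(1) 0.5913 × 1.499 × 1.074 = 0.95195
(2) 0.1207 × 2.58 × 3.383 = 1.05349
(3) 2.599 × 0.3956 × 0.9737 = 1.00112
Highest is cycle (2) at 1.0535 (>1, arbitrage).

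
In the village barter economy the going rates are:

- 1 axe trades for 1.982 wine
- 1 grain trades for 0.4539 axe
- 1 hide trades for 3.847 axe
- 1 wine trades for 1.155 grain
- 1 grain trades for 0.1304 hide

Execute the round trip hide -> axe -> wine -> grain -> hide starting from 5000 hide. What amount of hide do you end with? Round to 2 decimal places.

5000 hide × 3.847 = 19235 axe
19235 axe × 1.982 = 38123.77 wine
38123.77 wine × 1.155 = 44032.95435 grain
44032.95435 grain × 0.1304 = 5741.89724724 hide

5741.90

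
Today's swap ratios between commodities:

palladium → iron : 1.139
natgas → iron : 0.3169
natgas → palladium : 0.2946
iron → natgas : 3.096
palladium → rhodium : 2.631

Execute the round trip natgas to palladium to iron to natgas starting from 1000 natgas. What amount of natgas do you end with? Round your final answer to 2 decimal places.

1038.86

1000 natgas × 0.2946 = 294.6 palladium
294.6 palladium × 1.139 = 335.5494 iron
335.5494 iron × 3.096 = 1038.8609424 natgas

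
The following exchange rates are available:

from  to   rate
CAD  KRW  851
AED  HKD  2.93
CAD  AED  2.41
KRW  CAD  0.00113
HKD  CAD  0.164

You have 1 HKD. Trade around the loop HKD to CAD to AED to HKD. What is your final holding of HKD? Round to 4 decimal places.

1.1581

1 HKD × 0.164 = 0.164 CAD
0.164 CAD × 2.41 = 0.39524 AED
0.39524 AED × 2.93 = 1.1580532 HKD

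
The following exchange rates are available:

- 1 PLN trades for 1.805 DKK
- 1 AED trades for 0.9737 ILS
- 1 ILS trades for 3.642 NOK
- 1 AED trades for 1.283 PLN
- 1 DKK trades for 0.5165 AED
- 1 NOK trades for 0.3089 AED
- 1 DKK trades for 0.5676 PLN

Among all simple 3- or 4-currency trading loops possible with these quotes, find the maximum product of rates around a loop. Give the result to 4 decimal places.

1.1961

DKK→AED→PLN→DKK: 0.5165 × 1.283 × 1.805 = 1.19612
ILS→NOK→AED→ILS: 3.642 × 0.3089 × 0.9737 = 1.09543
Maximum is DKK→AED→PLN→DKK at 1.1961; arbitrage exists.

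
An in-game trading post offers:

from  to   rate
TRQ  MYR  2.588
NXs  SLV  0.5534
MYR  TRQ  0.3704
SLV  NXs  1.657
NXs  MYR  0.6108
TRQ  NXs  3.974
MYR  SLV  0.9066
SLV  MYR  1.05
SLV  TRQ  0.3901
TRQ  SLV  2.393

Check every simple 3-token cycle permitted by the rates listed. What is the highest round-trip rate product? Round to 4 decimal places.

MYR→TRQ→SLV→MYR: 0.3704 × 2.393 × 1.05 = 0.93069
MYR→SLV→NXs→MYR: 0.9066 × 1.657 × 0.6108 = 0.91757
MYR→SLV→TRQ→MYR: 0.9066 × 0.3901 × 2.588 = 0.91528
MYR→TRQ→NXs→MYR: 0.3704 × 3.974 × 0.6108 = 0.89908
TRQ→NXs→SLV→TRQ: 3.974 × 0.5534 × 0.3901 = 0.85791
Maximum is MYR→TRQ→SLV→MYR at 0.9307; no arbitrage — every cycle loses value.

0.9307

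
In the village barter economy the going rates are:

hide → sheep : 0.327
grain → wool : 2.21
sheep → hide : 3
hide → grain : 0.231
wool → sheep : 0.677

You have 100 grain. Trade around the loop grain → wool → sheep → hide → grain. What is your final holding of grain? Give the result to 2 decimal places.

100 grain × 2.21 = 221 wool
221 wool × 0.677 = 149.617 sheep
149.617 sheep × 3 = 448.851 hide
448.851 hide × 0.231 = 103.684581 grain

103.68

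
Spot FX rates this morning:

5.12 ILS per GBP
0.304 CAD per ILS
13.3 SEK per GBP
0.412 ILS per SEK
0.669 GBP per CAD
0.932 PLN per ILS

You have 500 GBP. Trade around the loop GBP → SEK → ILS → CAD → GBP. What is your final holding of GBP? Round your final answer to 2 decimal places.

557.21

500 GBP × 13.3 = 6650 SEK
6650 SEK × 0.412 = 2739.8 ILS
2739.8 ILS × 0.304 = 832.8992 CAD
832.8992 CAD × 0.669 = 557.2095648 GBP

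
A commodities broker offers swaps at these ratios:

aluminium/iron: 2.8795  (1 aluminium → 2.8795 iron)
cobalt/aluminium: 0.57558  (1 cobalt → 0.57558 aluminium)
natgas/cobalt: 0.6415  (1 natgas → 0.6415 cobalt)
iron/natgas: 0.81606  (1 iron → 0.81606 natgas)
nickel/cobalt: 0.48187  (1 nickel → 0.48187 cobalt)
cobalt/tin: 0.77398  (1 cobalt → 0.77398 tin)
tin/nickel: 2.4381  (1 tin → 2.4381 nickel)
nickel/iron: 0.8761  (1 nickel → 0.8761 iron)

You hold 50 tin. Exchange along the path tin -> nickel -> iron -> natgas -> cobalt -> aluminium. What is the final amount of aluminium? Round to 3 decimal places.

32.181

50 tin × 2.4381 = 121.905 nickel
121.905 nickel × 0.8761 = 106.8009705 iron
106.8009705 iron × 0.81606 = 87.15599998623 natgas
87.15599998623 natgas × 0.6415 = 55.910573991166545 cobalt
55.910573991166545 cobalt × 0.57558 = 32.1810081778356399711 aluminium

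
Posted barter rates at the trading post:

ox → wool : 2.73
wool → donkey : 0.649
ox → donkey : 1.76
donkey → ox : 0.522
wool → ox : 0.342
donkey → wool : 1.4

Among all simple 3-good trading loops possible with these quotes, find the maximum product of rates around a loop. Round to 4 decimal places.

0.9249

ox→wool→donkey→ox: 2.73 × 0.649 × 0.522 = 0.92486
ox→donkey→wool→ox: 1.76 × 1.4 × 0.342 = 0.84269
Maximum is ox→wool→donkey→ox at 0.9249; no arbitrage — every cycle loses value.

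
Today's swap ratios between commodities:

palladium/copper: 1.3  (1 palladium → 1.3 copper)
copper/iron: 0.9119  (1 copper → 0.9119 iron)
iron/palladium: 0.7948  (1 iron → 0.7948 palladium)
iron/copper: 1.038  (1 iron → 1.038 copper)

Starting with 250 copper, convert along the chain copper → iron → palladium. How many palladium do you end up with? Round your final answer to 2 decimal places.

181.19

250 copper × 0.9119 = 227.975 iron
227.975 iron × 0.7948 = 181.19453 palladium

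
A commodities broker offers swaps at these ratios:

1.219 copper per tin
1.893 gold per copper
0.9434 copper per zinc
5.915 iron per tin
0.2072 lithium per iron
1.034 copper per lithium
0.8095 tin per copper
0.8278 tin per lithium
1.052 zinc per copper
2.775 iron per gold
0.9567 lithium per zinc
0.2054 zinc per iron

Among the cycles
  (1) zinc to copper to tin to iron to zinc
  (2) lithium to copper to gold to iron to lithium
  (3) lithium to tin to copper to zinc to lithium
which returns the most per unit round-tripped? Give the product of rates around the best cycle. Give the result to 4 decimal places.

(1) 0.9434 × 0.8095 × 5.915 × 0.2054 = 0.92783
(2) 1.034 × 1.893 × 2.775 × 0.2072 = 1.12544
(3) 0.8278 × 1.219 × 1.052 × 0.9567 = 1.01560
Highest is cycle (2) at 1.1254 (>1, arbitrage).

1.1254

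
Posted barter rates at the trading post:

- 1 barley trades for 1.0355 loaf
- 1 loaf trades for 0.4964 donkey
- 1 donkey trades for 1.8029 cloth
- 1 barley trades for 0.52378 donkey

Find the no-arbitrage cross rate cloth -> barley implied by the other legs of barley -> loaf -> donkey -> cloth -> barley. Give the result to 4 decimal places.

Known legs of the cycle: 1.0355 × 0.4964 × 1.8029 = 0.92673062438
For no arbitrage the full-cycle product must be 1, so the missing rate is 1 / 0.92673062438 ≈ 1.079062.

1.0791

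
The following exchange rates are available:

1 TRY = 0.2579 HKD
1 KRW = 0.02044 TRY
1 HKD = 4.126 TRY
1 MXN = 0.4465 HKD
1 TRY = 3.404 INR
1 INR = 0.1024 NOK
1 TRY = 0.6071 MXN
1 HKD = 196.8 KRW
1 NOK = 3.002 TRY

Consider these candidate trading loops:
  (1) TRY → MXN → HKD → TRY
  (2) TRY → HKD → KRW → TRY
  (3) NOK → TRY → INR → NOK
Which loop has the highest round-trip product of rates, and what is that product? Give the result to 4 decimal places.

(1) 0.6071 × 0.4465 × 4.126 = 1.11844
(2) 0.2579 × 196.8 × 0.02044 = 1.03743
(3) 3.002 × 3.404 × 0.1024 = 1.04641
Highest is cycle (1) at 1.1184 (>1, arbitrage).

1.1184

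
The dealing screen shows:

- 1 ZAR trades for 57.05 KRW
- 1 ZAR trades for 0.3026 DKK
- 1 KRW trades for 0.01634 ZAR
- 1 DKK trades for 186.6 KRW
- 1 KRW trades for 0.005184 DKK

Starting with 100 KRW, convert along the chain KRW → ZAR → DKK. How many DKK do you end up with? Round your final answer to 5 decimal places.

100 KRW × 0.01634 = 1.634 ZAR
1.634 ZAR × 0.3026 = 0.4944484 DKK

0.49445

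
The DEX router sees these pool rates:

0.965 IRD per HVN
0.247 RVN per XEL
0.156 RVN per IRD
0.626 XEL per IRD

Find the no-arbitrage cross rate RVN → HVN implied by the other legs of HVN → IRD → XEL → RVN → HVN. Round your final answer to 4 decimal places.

Known legs of the cycle: 0.965 × 0.626 × 0.247 = 0.14921023
For no arbitrage the full-cycle product must be 1, so the missing rate is 1 / 0.14921023 ≈ 6.701953.

6.7020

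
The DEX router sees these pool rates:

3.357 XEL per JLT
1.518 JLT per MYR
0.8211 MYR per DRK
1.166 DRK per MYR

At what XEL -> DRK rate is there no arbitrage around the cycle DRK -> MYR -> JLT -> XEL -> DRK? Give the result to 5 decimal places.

0.23899

Known legs of the cycle: 0.8211 × 1.518 × 3.357 = 4.1842648386
For no arbitrage the full-cycle product must be 1, so the missing rate is 1 / 4.1842648386 ≈ 0.2389906.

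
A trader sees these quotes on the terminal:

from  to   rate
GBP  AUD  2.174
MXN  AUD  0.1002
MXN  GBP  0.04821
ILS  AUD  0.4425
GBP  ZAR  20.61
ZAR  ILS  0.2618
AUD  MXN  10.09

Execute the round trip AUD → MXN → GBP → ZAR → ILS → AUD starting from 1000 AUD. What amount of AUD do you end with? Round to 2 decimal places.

1161.42

1000 AUD × 10.09 = 10090 MXN
10090 MXN × 0.04821 = 486.4389 GBP
486.4389 GBP × 20.61 = 10025.505729 ZAR
10025.505729 ZAR × 0.2618 = 2624.6773998522 ILS
2624.6773998522 ILS × 0.4425 = 1161.4197494345985 AUD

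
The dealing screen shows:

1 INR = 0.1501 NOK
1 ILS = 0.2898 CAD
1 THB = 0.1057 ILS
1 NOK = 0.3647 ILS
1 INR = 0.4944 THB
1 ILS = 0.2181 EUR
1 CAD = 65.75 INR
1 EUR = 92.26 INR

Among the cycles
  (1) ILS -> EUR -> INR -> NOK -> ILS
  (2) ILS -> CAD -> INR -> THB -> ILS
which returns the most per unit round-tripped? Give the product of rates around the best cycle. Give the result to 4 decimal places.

1.1015

(1) 0.2181 × 92.26 × 0.1501 × 0.3647 = 1.10150
(2) 0.2898 × 65.75 × 0.4944 × 0.1057 = 0.99574
Highest is cycle (1) at 1.1015 (>1, arbitrage).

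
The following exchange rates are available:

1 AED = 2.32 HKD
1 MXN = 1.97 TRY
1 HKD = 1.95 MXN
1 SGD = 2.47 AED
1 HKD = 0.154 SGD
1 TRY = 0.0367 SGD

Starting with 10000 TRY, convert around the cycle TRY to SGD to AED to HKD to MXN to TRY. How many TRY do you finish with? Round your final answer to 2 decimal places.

10000 TRY × 0.0367 = 367 SGD
367 SGD × 2.47 = 906.49 AED
906.49 AED × 2.32 = 2103.0568 HKD
2103.0568 HKD × 1.95 = 4100.96076 MXN
4100.96076 MXN × 1.97 = 8078.8926972 TRY

8078.89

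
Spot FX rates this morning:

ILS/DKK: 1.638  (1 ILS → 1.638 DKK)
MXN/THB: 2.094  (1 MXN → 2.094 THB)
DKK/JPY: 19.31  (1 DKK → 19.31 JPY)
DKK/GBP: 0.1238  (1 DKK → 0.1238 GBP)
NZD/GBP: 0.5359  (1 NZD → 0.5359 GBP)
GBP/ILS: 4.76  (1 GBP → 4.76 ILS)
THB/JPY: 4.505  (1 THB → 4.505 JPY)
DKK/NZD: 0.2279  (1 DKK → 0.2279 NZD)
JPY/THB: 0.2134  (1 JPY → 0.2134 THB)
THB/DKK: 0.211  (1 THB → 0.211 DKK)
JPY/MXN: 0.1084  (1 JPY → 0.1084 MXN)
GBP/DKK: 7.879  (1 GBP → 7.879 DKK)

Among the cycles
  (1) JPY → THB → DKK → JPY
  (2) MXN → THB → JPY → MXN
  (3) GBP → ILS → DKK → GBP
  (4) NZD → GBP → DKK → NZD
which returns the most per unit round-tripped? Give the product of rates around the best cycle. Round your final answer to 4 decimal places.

(1) 0.2134 × 0.211 × 19.31 = 0.86948
(2) 2.094 × 4.505 × 0.1084 = 1.02259
(3) 4.76 × 1.638 × 0.1238 = 0.96525
(4) 0.5359 × 7.879 × 0.2279 = 0.96227
Highest is cycle (2) at 1.0226 (>1, arbitrage).

1.0226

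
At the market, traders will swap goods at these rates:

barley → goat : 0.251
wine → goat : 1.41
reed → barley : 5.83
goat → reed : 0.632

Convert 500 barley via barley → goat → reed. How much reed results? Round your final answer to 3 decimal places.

79.316

500 barley × 0.251 = 125.5 goat
125.5 goat × 0.632 = 79.316 reed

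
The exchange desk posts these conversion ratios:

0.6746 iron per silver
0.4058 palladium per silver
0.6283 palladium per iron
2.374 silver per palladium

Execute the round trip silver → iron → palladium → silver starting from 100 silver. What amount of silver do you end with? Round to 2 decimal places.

100 silver × 0.6746 = 67.46 iron
67.46 iron × 0.6283 = 42.385118 palladium
42.385118 palladium × 2.374 = 100.622270132 silver

100.62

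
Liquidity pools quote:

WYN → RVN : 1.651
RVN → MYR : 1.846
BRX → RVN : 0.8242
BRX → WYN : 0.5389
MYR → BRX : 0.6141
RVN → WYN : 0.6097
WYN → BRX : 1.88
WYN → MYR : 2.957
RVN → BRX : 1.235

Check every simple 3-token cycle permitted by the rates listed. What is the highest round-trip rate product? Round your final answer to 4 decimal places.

BRX→WYN→RVN→BRX: 0.5389 × 1.651 × 1.235 = 1.09881
MYR→BRX→WYN→MYR: 0.6141 × 0.5389 × 2.957 = 0.97859
BRX→RVN→WYN→BRX: 0.8242 × 0.6097 × 1.88 = 0.94473
MYR→BRX→RVN→MYR: 0.6141 × 0.8242 × 1.846 = 0.93434
Maximum is BRX→WYN→RVN→BRX at 1.0988; arbitrage exists.

1.0988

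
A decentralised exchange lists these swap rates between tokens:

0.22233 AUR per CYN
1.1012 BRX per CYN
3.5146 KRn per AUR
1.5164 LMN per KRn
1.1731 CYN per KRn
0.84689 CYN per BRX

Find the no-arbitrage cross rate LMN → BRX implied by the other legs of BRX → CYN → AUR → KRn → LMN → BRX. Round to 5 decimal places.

Known legs of the cycle: 0.84689 × 0.22233 × 3.5146 × 1.5164 = 1.003493937814427928
For no arbitrage the full-cycle product must be 1, so the missing rate is 1 / 1.003493937814427928 ≈ 0.9965182.

0.99652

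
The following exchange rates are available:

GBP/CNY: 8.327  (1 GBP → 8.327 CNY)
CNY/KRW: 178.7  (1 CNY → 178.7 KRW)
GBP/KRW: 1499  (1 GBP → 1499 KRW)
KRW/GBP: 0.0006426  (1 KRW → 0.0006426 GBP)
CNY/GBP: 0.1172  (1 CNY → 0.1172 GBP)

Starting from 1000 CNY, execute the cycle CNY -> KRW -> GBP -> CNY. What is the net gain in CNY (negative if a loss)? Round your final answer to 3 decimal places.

1000 CNY × 178.7 = 178700 KRW
178700 KRW × 0.0006426 = 114.83262 GBP
114.83262 GBP × 8.327 = 956.21122674 CNY
Net change: 956.21122674 − 1000 = -43.78877326 CNY

-43.789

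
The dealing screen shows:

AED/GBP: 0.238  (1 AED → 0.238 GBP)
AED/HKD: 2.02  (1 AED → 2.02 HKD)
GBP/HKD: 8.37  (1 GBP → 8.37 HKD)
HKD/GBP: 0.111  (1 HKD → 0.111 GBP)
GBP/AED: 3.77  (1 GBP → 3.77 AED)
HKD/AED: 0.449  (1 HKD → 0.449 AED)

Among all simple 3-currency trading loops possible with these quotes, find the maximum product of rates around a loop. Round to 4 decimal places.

HKD→AED→GBP→HKD: 0.449 × 0.238 × 8.37 = 0.89443
HKD→GBP→AED→HKD: 0.111 × 3.77 × 2.02 = 0.84531
Maximum is HKD→AED→GBP→HKD at 0.8944; no arbitrage — every cycle loses value.

0.8944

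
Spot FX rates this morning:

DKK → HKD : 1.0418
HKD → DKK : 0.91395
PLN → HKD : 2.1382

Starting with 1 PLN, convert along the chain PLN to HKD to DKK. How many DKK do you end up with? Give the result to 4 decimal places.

1.9542

1 PLN × 2.1382 = 2.1382 HKD
2.1382 HKD × 0.91395 = 1.95420789 DKK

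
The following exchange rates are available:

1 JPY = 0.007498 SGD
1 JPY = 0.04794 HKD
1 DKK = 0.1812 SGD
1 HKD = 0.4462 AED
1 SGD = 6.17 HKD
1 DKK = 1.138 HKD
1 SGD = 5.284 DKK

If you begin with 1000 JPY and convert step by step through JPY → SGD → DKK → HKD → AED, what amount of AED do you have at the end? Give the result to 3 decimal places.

20.118

1000 JPY × 0.007498 = 7.498 SGD
7.498 SGD × 5.284 = 39.619432 DKK
39.619432 DKK × 1.138 = 45.086913616 HKD
45.086913616 HKD × 0.4462 = 20.1177808554592 AED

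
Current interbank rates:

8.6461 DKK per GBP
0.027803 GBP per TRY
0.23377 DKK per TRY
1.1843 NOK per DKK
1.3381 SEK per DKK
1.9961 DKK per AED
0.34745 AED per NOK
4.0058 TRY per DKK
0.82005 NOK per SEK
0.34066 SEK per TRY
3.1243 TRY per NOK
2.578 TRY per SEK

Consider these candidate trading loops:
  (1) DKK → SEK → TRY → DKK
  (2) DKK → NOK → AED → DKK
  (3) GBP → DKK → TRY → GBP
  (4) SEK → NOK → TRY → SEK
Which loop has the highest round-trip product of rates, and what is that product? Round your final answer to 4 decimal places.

0.9629

(1) 1.3381 × 2.578 × 0.23377 = 0.80642
(2) 1.1843 × 0.34745 × 1.9961 = 0.82137
(3) 8.6461 × 4.0058 × 0.027803 = 0.96294
(4) 0.82005 × 3.1243 × 0.34066 = 0.87280
Highest is cycle (3) at 0.9629 (≤1, no arbitrage).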